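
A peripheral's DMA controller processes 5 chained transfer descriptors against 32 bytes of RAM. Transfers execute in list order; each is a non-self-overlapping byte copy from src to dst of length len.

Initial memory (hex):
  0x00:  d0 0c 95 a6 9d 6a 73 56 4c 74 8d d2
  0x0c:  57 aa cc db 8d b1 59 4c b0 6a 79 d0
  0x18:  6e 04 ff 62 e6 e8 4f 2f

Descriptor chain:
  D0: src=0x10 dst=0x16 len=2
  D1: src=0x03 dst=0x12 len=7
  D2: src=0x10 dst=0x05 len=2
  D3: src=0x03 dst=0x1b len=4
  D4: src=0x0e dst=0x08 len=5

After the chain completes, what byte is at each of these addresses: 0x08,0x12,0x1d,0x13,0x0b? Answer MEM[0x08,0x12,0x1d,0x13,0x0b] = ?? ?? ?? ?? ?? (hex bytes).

D0: mem[0x16..0x17] <- [8d b1]
D1: mem[0x12..0x18] <- [a6 9d 6a 73 56 4c 74]
D2: mem[0x05..0x06] <- [8d b1]
D3: mem[0x1b..0x1e] <- [a6 9d 8d b1]
D4: mem[0x08..0x0c] <- [cc db 8d b1 a6]
query mem[0x08]=0xcc, mem[0x12]=0xa6, mem[0x1d]=0x8d, mem[0x13]=0x9d, mem[0x0b]=0xb1

MEM[0x08,0x12,0x1d,0x13,0x0b] = cc a6 8d 9d b1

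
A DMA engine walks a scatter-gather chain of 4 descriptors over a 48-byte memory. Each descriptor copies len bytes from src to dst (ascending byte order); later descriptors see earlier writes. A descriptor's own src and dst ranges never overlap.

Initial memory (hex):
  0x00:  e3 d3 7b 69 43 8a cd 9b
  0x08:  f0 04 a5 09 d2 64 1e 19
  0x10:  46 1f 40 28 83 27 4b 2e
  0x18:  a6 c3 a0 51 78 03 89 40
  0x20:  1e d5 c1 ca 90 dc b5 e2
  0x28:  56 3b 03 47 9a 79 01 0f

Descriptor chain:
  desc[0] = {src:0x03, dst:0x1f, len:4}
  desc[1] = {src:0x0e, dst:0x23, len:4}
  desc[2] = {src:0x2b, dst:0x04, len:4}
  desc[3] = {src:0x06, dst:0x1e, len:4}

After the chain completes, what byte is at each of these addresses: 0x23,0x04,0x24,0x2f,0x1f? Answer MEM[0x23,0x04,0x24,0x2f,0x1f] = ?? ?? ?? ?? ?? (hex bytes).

MEM[0x23,0x04,0x24,0x2f,0x1f] = 1e 47 19 0f 01

[0] 0x03->0x1f len=4 : 69 43 8a cd
[1] 0x0e->0x23 len=4 : 1e 19 46 1f
[2] 0x2b->0x04 len=4 : 47 9a 79 01
[3] 0x06->0x1e len=4 : 79 01 f0 04
query mem[0x23]=0x1e, mem[0x04]=0x47, mem[0x24]=0x19, mem[0x2f]=0x0f, mem[0x1f]=0x01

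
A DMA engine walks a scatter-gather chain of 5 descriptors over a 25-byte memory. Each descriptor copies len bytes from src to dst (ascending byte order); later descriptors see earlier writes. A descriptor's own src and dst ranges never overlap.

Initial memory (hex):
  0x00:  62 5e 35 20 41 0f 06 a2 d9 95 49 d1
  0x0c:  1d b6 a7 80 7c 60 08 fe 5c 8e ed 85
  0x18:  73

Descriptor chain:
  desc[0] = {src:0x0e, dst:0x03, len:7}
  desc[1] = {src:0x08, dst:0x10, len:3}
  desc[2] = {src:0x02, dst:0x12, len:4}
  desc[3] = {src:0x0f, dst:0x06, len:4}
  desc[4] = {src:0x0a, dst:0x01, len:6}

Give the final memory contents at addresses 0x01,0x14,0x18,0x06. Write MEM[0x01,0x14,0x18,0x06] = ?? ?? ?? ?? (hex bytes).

MEM[0x01,0x14,0x18,0x06] = 49 80 73 80

D0: mem[0x03..0x09] <- [a7 80 7c 60 08 fe 5c]
D1: mem[0x10..0x12] <- [fe 5c 49]
D2: mem[0x12..0x15] <- [35 a7 80 7c]
D3: mem[0x06..0x09] <- [80 fe 5c 35]
D4: mem[0x01..0x06] <- [49 d1 1d b6 a7 80]
query mem[0x01]=0x49, mem[0x14]=0x80, mem[0x18]=0x73, mem[0x06]=0x80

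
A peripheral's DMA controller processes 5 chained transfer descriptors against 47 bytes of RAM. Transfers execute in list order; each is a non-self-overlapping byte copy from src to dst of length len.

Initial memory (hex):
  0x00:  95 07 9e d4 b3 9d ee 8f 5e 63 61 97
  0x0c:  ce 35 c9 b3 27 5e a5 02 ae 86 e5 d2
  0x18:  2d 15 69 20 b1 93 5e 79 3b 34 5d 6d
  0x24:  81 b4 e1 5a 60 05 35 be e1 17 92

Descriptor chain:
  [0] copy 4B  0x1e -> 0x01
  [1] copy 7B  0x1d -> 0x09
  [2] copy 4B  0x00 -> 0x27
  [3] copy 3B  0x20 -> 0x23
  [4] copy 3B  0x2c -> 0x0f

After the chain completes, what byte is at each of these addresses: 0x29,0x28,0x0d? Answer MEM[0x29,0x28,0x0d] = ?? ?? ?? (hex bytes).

MEM[0x29,0x28,0x0d] = 79 5e 34

[0] 0x1e->0x01 len=4 : 5e 79 3b 34
[1] 0x1d->0x09 len=7 : 93 5e 79 3b 34 5d 6d
[2] 0x00->0x27 len=4 : 95 5e 79 3b
[3] 0x20->0x23 len=3 : 3b 34 5d
[4] 0x2c->0x0f len=3 : e1 17 92
query mem[0x29]=0x79, mem[0x28]=0x5e, mem[0x0d]=0x34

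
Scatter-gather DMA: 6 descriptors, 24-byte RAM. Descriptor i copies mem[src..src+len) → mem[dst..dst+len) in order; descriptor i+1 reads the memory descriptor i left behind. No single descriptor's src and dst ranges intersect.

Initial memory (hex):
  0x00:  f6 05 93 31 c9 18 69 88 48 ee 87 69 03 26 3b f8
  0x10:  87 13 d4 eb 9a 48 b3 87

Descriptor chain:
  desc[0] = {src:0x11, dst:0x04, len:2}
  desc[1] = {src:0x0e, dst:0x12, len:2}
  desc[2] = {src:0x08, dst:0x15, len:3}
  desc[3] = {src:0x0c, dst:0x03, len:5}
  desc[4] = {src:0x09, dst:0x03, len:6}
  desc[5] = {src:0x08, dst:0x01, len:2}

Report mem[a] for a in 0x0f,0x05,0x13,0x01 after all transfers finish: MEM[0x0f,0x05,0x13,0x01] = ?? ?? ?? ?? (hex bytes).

MEM[0x0f,0x05,0x13,0x01] = f8 69 f8 3b

[0] 0x11->0x04 len=2 : 13 d4
[1] 0x0e->0x12 len=2 : 3b f8
[2] 0x08->0x15 len=3 : 48 ee 87
[3] 0x0c->0x03 len=5 : 03 26 3b f8 87
[4] 0x09->0x03 len=6 : ee 87 69 03 26 3b
[5] 0x08->0x01 len=2 : 3b ee
query mem[0x0f]=0xf8, mem[0x05]=0x69, mem[0x13]=0xf8, mem[0x01]=0x3b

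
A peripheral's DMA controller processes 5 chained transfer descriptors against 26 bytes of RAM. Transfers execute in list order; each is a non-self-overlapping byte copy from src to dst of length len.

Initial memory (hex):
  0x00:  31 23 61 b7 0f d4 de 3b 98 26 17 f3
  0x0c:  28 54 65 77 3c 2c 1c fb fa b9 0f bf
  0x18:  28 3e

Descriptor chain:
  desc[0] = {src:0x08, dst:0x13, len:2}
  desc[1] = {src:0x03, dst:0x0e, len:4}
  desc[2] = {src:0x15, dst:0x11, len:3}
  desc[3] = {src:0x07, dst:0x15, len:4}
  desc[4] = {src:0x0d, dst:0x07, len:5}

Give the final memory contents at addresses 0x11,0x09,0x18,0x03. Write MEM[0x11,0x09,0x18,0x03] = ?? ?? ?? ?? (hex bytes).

MEM[0x11,0x09,0x18,0x03] = b9 0f 17 b7

#0 dst[0x13+2] := {0x98,0x26}
#1 dst[0x0e+4] := {0xb7,0x0f,0xd4,0xde}
#2 dst[0x11+3] := {0xb9,0x0f,0xbf}
#3 dst[0x15+4] := {0x3b,0x98,0x26,0x17}
#4 dst[0x07+5] := {0x54,0xb7,0x0f,0xd4,0xb9}
query mem[0x11]=0xb9, mem[0x09]=0x0f, mem[0x18]=0x17, mem[0x03]=0xb7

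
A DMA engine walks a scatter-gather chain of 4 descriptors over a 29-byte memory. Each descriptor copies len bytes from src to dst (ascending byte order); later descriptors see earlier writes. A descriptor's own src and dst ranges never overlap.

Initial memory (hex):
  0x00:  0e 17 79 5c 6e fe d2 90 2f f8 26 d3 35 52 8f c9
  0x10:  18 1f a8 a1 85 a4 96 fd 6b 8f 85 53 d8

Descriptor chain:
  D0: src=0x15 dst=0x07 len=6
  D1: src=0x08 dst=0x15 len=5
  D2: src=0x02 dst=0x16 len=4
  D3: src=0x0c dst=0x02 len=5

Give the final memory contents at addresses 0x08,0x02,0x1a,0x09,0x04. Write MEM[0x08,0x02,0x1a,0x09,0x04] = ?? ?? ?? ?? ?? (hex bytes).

  after D0: wrote 6B at 0x07 = a496fd6b8f85
  after D1: wrote 5B at 0x15 = 96fd6b8f85
  after D2: wrote 4B at 0x16 = 795c6efe
  after D3: wrote 5B at 0x02 = 85528fc918
query mem[0x08]=0x96, mem[0x02]=0x85, mem[0x1a]=0x85, mem[0x09]=0xfd, mem[0x04]=0x8f

MEM[0x08,0x02,0x1a,0x09,0x04] = 96 85 85 fd 8f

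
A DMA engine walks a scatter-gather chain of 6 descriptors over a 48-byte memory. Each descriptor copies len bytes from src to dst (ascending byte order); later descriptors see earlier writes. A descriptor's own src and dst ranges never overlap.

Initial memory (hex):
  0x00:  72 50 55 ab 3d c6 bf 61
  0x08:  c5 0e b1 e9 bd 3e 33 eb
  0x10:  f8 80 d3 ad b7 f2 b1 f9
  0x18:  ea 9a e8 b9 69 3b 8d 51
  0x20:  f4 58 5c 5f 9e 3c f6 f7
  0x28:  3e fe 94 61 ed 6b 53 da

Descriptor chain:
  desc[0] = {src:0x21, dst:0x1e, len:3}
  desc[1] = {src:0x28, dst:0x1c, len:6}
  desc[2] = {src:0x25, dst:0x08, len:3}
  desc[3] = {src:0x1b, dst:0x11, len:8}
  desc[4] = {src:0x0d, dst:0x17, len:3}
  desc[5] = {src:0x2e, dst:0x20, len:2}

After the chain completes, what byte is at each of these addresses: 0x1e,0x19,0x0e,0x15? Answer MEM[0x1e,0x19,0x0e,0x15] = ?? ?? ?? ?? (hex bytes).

MEM[0x1e,0x19,0x0e,0x15] = 94 eb 33 61

[0] 0x21->0x1e len=3 : 58 5c 5f
[1] 0x28->0x1c len=6 : 3e fe 94 61 ed 6b
[2] 0x25->0x08 len=3 : 3c f6 f7
[3] 0x1b->0x11 len=8 : b9 3e fe 94 61 ed 6b 5c
[4] 0x0d->0x17 len=3 : 3e 33 eb
[5] 0x2e->0x20 len=2 : 53 da
query mem[0x1e]=0x94, mem[0x19]=0xeb, mem[0x0e]=0x33, mem[0x15]=0x61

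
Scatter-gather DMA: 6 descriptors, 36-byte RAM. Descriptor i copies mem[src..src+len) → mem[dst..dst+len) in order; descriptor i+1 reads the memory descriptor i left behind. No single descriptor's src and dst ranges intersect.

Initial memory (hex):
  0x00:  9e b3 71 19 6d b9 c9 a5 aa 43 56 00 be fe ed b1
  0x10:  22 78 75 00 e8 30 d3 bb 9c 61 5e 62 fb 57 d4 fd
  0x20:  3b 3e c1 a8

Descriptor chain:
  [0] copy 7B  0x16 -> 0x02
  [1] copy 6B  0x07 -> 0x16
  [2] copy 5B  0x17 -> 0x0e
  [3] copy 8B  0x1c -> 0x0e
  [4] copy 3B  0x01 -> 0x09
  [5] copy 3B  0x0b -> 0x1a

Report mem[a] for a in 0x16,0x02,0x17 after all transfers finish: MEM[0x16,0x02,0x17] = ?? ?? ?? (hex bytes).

D0: mem[0x02..0x08] <- [d3 bb 9c 61 5e 62 fb]
D1: mem[0x16..0x1b] <- [62 fb 43 56 00 be]
D2: mem[0x0e..0x12] <- [fb 43 56 00 be]
D3: mem[0x0e..0x15] <- [fb 57 d4 fd 3b 3e c1 a8]
D4: mem[0x09..0x0b] <- [b3 d3 bb]
D5: mem[0x1a..0x1c] <- [bb be fe]
query mem[0x16]=0x62, mem[0x02]=0xd3, mem[0x17]=0xfb

MEM[0x16,0x02,0x17] = 62 d3 fb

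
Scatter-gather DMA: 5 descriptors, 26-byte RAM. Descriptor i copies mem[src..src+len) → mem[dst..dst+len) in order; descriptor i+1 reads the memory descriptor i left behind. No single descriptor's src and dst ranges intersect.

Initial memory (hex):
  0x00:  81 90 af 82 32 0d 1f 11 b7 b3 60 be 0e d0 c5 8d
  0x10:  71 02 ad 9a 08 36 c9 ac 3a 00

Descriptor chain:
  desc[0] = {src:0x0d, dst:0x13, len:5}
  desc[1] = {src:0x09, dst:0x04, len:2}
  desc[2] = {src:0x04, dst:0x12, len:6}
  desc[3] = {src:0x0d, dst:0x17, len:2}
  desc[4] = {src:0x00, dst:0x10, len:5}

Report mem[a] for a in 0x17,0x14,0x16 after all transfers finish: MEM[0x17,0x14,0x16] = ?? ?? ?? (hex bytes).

MEM[0x17,0x14,0x16] = d0 b3 b7

#0 dst[0x13+5] := {0xd0,0xc5,0x8d,0x71,0x02}
#1 dst[0x04+2] := {0xb3,0x60}
#2 dst[0x12+6] := {0xb3,0x60,0x1f,0x11,0xb7,0xb3}
#3 dst[0x17+2] := {0xd0,0xc5}
#4 dst[0x10+5] := {0x81,0x90,0xaf,0x82,0xb3}
query mem[0x17]=0xd0, mem[0x14]=0xb3, mem[0x16]=0xb7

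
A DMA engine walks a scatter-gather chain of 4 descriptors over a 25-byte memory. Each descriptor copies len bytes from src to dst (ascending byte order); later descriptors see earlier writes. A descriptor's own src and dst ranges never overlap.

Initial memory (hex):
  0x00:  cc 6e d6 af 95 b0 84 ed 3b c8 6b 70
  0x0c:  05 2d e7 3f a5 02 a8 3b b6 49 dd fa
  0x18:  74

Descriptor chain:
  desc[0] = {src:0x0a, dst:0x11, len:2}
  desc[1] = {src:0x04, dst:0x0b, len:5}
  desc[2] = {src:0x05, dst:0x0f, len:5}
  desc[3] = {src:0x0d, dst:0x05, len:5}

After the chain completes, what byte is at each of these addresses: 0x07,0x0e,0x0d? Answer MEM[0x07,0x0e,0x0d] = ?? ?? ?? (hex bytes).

MEM[0x07,0x0e,0x0d] = b0 ed 84

  after D0: wrote 2B at 0x11 = 6b70
  after D1: wrote 5B at 0x0b = 95b084ed3b
  after D2: wrote 5B at 0x0f = b084ed3bc8
  after D3: wrote 5B at 0x05 = 84edb084ed
query mem[0x07]=0xb0, mem[0x0e]=0xed, mem[0x0d]=0x84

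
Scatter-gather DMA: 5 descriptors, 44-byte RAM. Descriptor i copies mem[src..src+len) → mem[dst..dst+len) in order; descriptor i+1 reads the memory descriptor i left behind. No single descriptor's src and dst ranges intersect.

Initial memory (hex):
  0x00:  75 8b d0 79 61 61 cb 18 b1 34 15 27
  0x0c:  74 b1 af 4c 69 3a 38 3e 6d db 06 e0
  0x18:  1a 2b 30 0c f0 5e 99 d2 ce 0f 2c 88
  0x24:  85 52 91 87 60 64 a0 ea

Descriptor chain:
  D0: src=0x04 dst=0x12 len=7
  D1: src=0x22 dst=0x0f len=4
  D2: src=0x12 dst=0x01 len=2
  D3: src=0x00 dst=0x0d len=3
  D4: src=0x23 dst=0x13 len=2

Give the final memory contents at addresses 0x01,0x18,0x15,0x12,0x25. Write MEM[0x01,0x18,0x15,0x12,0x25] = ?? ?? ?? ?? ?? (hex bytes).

MEM[0x01,0x18,0x15,0x12,0x25] = 52 15 18 52 52

D0: mem[0x12..0x18] <- [61 61 cb 18 b1 34 15]
D1: mem[0x0f..0x12] <- [2c 88 85 52]
D2: mem[0x01..0x02] <- [52 61]
D3: mem[0x0d..0x0f] <- [75 52 61]
D4: mem[0x13..0x14] <- [88 85]
query mem[0x01]=0x52, mem[0x18]=0x15, mem[0x15]=0x18, mem[0x12]=0x52, mem[0x25]=0x52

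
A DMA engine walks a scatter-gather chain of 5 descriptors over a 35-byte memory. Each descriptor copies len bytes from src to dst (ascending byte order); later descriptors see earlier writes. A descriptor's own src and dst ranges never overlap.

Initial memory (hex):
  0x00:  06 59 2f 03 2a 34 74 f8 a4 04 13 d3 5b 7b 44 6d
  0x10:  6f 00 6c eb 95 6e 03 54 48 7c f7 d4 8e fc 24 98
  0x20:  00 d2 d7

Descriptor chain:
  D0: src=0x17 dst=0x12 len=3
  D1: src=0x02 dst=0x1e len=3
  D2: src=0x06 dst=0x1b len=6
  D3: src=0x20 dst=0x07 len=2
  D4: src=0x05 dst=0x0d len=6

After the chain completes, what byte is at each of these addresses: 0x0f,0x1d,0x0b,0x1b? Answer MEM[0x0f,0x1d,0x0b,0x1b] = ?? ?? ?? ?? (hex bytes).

MEM[0x0f,0x1d,0x0b,0x1b] = d3 a4 d3 74

D0: mem[0x12..0x14] <- [54 48 7c]
D1: mem[0x1e..0x20] <- [2f 03 2a]
D2: mem[0x1b..0x20] <- [74 f8 a4 04 13 d3]
D3: mem[0x07..0x08] <- [d3 d2]
D4: mem[0x0d..0x12] <- [34 74 d3 d2 04 13]
query mem[0x0f]=0xd3, mem[0x1d]=0xa4, mem[0x0b]=0xd3, mem[0x1b]=0x74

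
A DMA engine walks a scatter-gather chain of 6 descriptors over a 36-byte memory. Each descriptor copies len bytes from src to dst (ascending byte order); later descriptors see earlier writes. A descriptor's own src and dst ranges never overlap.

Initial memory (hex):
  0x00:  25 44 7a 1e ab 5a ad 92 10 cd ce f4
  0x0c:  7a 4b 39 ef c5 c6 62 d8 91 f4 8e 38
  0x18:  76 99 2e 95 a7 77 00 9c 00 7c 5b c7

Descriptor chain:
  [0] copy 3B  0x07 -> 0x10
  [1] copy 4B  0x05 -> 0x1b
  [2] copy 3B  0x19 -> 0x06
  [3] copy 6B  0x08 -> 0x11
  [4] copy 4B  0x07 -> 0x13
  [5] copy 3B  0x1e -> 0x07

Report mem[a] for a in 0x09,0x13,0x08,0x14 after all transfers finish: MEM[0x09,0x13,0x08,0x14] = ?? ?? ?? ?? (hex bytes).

MEM[0x09,0x13,0x08,0x14] = 00 2e 9c 5a

#0 dst[0x10+3] := {0x92,0x10,0xcd}
#1 dst[0x1b+4] := {0x5a,0xad,0x92,0x10}
#2 dst[0x06+3] := {0x99,0x2e,0x5a}
#3 dst[0x11+6] := {0x5a,0xcd,0xce,0xf4,0x7a,0x4b}
#4 dst[0x13+4] := {0x2e,0x5a,0xcd,0xce}
#5 dst[0x07+3] := {0x10,0x9c,0x00}
query mem[0x09]=0x00, mem[0x13]=0x2e, mem[0x08]=0x9c, mem[0x14]=0x5a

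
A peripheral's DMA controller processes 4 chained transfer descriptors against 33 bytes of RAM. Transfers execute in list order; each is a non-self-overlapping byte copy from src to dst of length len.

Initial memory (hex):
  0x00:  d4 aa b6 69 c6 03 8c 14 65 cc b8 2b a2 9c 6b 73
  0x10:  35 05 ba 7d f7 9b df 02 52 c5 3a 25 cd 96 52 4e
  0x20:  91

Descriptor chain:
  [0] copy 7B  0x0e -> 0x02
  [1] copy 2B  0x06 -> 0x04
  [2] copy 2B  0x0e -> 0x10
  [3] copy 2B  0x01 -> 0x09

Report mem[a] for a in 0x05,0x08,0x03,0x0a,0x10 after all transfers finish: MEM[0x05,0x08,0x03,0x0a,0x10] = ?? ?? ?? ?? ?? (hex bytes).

#0 dst[0x02+7] := {0x6b,0x73,0x35,0x05,0xba,0x7d,0xf7}
#1 dst[0x04+2] := {0xba,0x7d}
#2 dst[0x10+2] := {0x6b,0x73}
#3 dst[0x09+2] := {0xaa,0x6b}
query mem[0x05]=0x7d, mem[0x08]=0xf7, mem[0x03]=0x73, mem[0x0a]=0x6b, mem[0x10]=0x6b

MEM[0x05,0x08,0x03,0x0a,0x10] = 7d f7 73 6b 6b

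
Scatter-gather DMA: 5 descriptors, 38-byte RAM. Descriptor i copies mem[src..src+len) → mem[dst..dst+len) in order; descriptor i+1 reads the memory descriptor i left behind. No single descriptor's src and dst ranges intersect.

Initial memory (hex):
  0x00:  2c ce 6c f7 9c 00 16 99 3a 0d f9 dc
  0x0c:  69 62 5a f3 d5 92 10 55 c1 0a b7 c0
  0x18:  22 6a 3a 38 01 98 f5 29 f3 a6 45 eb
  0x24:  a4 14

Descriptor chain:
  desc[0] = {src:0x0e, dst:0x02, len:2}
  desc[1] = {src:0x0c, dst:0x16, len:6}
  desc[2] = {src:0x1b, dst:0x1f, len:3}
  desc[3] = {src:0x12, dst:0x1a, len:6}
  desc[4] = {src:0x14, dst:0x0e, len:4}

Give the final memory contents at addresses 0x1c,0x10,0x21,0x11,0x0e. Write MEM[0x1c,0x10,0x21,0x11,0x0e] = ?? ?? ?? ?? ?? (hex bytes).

  after D0: wrote 2B at 0x02 = 5af3
  after D1: wrote 6B at 0x16 = 69625af3d592
  after D2: wrote 3B at 0x1f = 920198
  after D3: wrote 6B at 0x1a = 1055c10a6962
  after D4: wrote 4B at 0x0e = c10a6962
query mem[0x1c]=0xc1, mem[0x10]=0x69, mem[0x21]=0x98, mem[0x11]=0x62, mem[0x0e]=0xc1

MEM[0x1c,0x10,0x21,0x11,0x0e] = c1 69 98 62 c1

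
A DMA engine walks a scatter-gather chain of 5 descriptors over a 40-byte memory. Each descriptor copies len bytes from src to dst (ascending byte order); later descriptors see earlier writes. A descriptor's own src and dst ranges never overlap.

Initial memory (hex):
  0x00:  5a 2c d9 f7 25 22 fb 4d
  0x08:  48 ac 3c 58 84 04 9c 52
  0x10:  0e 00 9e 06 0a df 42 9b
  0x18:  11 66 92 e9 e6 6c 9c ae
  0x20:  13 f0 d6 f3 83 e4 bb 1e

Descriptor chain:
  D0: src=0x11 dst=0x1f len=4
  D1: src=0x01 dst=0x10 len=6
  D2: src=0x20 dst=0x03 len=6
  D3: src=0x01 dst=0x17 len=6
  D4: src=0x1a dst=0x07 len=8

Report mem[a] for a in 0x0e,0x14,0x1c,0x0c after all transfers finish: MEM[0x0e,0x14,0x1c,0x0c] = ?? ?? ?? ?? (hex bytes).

MEM[0x0e,0x14,0x1c,0x0c] = 06 22 f3 00

#0 dst[0x1f+4] := {0x00,0x9e,0x06,0x0a}
#1 dst[0x10+6] := {0x2c,0xd9,0xf7,0x25,0x22,0xfb}
#2 dst[0x03+6] := {0x9e,0x06,0x0a,0xf3,0x83,0xe4}
#3 dst[0x17+6] := {0x2c,0xd9,0x9e,0x06,0x0a,0xf3}
#4 dst[0x07+8] := {0x06,0x0a,0xf3,0x6c,0x9c,0x00,0x9e,0x06}
query mem[0x0e]=0x06, mem[0x14]=0x22, mem[0x1c]=0xf3, mem[0x0c]=0x00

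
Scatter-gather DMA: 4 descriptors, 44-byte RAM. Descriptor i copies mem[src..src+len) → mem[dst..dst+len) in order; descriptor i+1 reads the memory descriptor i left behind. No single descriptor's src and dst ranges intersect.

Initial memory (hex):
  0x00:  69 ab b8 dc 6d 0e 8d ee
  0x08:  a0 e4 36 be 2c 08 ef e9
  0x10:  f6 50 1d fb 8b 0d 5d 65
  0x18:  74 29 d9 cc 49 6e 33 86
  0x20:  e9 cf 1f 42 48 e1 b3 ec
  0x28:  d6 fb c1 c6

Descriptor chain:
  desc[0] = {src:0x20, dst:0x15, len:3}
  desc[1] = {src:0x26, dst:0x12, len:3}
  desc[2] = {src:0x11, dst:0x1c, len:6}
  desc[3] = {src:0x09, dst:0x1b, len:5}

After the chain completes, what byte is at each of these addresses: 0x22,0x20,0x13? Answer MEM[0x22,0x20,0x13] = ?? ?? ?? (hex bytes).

MEM[0x22,0x20,0x13] = 1f e9 ec

D0: mem[0x15..0x17] <- [e9 cf 1f]
D1: mem[0x12..0x14] <- [b3 ec d6]
D2: mem[0x1c..0x21] <- [50 b3 ec d6 e9 cf]
D3: mem[0x1b..0x1f] <- [e4 36 be 2c 08]
query mem[0x22]=0x1f, mem[0x20]=0xe9, mem[0x13]=0xec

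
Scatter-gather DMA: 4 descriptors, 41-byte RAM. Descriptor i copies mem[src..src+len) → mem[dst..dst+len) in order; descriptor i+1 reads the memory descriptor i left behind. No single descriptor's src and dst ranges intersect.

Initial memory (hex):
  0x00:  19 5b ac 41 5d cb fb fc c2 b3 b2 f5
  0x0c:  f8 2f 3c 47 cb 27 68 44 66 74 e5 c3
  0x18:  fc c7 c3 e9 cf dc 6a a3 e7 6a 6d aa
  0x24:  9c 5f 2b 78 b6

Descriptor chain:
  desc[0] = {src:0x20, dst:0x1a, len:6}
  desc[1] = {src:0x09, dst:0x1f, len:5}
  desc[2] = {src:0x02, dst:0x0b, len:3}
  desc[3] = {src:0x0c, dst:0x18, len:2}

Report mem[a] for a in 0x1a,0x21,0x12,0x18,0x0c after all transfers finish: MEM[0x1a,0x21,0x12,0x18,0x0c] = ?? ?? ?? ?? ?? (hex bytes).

[0] 0x20->0x1a len=6 : e7 6a 6d aa 9c 5f
[1] 0x09->0x1f len=5 : b3 b2 f5 f8 2f
[2] 0x02->0x0b len=3 : ac 41 5d
[3] 0x0c->0x18 len=2 : 41 5d
query mem[0x1a]=0xe7, mem[0x21]=0xf5, mem[0x12]=0x68, mem[0x18]=0x41, mem[0x0c]=0x41

MEM[0x1a,0x21,0x12,0x18,0x0c] = e7 f5 68 41 41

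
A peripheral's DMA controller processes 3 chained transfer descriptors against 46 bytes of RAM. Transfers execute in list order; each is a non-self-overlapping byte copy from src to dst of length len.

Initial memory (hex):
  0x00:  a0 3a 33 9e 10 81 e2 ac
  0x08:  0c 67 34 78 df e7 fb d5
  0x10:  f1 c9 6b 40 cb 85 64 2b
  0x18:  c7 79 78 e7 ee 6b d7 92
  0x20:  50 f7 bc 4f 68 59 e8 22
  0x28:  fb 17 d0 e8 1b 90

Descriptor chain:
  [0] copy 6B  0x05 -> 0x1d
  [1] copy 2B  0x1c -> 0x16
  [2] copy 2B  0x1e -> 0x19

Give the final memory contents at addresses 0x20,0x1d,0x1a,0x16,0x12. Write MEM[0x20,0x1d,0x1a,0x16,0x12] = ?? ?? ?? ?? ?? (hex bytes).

MEM[0x20,0x1d,0x1a,0x16,0x12] = 0c 81 ac ee 6b

  after D0: wrote 6B at 0x1d = 81e2ac0c6734
  after D1: wrote 2B at 0x16 = ee81
  after D2: wrote 2B at 0x19 = e2ac
query mem[0x20]=0x0c, mem[0x1d]=0x81, mem[0x1a]=0xac, mem[0x16]=0xee, mem[0x12]=0x6b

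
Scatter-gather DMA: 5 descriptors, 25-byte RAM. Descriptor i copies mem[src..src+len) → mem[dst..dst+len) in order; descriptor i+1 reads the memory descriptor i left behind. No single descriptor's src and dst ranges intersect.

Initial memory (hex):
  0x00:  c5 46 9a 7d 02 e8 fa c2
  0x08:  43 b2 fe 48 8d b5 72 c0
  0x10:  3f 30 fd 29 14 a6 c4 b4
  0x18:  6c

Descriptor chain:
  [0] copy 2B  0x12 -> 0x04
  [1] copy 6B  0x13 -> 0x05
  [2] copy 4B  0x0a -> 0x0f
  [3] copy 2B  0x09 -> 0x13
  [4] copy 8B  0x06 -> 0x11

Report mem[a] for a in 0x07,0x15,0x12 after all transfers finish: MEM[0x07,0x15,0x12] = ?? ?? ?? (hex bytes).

MEM[0x07,0x15,0x12] = a6 6c a6

#0 dst[0x04+2] := {0xfd,0x29}
#1 dst[0x05+6] := {0x29,0x14,0xa6,0xc4,0xb4,0x6c}
#2 dst[0x0f+4] := {0x6c,0x48,0x8d,0xb5}
#3 dst[0x13+2] := {0xb4,0x6c}
#4 dst[0x11+8] := {0x14,0xa6,0xc4,0xb4,0x6c,0x48,0x8d,0xb5}
query mem[0x07]=0xa6, mem[0x15]=0x6c, mem[0x12]=0xa6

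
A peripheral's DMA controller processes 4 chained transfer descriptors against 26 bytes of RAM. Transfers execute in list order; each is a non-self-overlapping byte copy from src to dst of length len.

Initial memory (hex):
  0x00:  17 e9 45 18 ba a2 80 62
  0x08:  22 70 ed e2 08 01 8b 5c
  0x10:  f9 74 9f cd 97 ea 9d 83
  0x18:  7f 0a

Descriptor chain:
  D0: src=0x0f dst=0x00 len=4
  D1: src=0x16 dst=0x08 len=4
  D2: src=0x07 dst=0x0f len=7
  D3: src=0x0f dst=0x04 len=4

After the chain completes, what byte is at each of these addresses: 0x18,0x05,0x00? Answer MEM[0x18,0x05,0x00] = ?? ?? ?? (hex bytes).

D0: mem[0x00..0x03] <- [5c f9 74 9f]
D1: mem[0x08..0x0b] <- [9d 83 7f 0a]
D2: mem[0x0f..0x15] <- [62 9d 83 7f 0a 08 01]
D3: mem[0x04..0x07] <- [62 9d 83 7f]
query mem[0x18]=0x7f, mem[0x05]=0x9d, mem[0x00]=0x5c

MEM[0x18,0x05,0x00] = 7f 9d 5c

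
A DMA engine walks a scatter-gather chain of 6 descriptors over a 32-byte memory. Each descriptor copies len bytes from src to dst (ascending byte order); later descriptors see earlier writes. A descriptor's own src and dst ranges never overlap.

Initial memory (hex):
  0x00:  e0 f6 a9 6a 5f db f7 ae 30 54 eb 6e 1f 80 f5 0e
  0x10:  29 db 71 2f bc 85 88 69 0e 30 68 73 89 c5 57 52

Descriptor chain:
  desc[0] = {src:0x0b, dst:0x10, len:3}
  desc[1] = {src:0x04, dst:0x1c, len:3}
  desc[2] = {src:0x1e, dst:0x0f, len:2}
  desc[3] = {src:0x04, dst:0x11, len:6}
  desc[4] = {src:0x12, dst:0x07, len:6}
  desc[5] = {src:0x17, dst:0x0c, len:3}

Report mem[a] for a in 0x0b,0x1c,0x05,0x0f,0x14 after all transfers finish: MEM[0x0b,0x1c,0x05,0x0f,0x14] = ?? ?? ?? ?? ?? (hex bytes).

[0] 0x0b->0x10 len=3 : 6e 1f 80
[1] 0x04->0x1c len=3 : 5f db f7
[2] 0x1e->0x0f len=2 : f7 52
[3] 0x04->0x11 len=6 : 5f db f7 ae 30 54
[4] 0x12->0x07 len=6 : db f7 ae 30 54 69
[5] 0x17->0x0c len=3 : 69 0e 30
query mem[0x0b]=0x54, mem[0x1c]=0x5f, mem[0x05]=0xdb, mem[0x0f]=0xf7, mem[0x14]=0xae

MEM[0x0b,0x1c,0x05,0x0f,0x14] = 54 5f db f7 ae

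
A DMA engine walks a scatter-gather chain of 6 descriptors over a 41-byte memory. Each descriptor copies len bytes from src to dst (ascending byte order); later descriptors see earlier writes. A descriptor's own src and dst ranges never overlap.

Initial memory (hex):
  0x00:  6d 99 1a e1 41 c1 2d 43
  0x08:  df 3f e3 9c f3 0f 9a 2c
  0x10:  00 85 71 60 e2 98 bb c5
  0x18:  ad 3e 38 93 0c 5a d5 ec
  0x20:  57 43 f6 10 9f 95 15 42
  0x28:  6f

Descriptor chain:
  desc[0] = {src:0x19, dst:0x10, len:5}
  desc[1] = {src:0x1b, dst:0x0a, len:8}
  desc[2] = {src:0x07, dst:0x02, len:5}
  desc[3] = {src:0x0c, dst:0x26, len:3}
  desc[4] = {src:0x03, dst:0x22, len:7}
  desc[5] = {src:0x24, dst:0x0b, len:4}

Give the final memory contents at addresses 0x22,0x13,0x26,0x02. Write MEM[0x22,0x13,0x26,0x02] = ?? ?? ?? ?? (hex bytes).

MEM[0x22,0x13,0x26,0x02] = df 0c 43 43

D0: mem[0x10..0x14] <- [3e 38 93 0c 5a]
D1: mem[0x0a..0x11] <- [93 0c 5a d5 ec 57 43 f6]
D2: mem[0x02..0x06] <- [43 df 3f 93 0c]
D3: mem[0x26..0x28] <- [5a d5 ec]
D4: mem[0x22..0x28] <- [df 3f 93 0c 43 df 3f]
D5: mem[0x0b..0x0e] <- [93 0c 43 df]
query mem[0x22]=0xdf, mem[0x13]=0x0c, mem[0x26]=0x43, mem[0x02]=0x43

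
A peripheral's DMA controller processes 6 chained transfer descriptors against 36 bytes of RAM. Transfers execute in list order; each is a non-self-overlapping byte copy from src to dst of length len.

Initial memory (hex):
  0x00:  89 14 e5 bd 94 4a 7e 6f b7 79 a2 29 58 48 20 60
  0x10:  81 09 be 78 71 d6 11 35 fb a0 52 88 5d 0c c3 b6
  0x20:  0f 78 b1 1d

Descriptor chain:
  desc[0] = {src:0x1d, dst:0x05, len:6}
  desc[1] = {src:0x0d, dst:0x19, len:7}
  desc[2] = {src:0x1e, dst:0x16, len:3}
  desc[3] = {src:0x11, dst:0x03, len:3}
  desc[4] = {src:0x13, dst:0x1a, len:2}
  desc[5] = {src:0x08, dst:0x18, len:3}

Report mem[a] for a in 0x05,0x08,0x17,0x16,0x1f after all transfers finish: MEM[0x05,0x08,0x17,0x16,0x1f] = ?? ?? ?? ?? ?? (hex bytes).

D0: mem[0x05..0x0a] <- [0c c3 b6 0f 78 b1]
D1: mem[0x19..0x1f] <- [48 20 60 81 09 be 78]
D2: mem[0x16..0x18] <- [be 78 0f]
D3: mem[0x03..0x05] <- [09 be 78]
D4: mem[0x1a..0x1b] <- [78 71]
D5: mem[0x18..0x1a] <- [0f 78 b1]
query mem[0x05]=0x78, mem[0x08]=0x0f, mem[0x17]=0x78, mem[0x16]=0xbe, mem[0x1f]=0x78

MEM[0x05,0x08,0x17,0x16,0x1f] = 78 0f 78 be 78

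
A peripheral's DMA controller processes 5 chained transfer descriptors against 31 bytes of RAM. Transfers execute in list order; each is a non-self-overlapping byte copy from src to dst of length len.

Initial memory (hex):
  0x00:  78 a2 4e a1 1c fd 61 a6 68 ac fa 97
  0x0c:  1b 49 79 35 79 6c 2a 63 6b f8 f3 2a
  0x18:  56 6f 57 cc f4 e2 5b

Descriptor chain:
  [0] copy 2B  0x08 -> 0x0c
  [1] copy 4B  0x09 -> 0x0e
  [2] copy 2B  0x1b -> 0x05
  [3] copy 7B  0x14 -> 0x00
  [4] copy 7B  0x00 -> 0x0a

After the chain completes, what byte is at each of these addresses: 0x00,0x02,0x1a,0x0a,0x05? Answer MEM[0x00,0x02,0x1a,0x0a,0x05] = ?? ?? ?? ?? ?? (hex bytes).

D0: mem[0x0c..0x0d] <- [68 ac]
D1: mem[0x0e..0x11] <- [ac fa 97 68]
D2: mem[0x05..0x06] <- [cc f4]
D3: mem[0x00..0x06] <- [6b f8 f3 2a 56 6f 57]
D4: mem[0x0a..0x10] <- [6b f8 f3 2a 56 6f 57]
query mem[0x00]=0x6b, mem[0x02]=0xf3, mem[0x1a]=0x57, mem[0x0a]=0x6b, mem[0x05]=0x6f

MEM[0x00,0x02,0x1a,0x0a,0x05] = 6b f3 57 6b 6f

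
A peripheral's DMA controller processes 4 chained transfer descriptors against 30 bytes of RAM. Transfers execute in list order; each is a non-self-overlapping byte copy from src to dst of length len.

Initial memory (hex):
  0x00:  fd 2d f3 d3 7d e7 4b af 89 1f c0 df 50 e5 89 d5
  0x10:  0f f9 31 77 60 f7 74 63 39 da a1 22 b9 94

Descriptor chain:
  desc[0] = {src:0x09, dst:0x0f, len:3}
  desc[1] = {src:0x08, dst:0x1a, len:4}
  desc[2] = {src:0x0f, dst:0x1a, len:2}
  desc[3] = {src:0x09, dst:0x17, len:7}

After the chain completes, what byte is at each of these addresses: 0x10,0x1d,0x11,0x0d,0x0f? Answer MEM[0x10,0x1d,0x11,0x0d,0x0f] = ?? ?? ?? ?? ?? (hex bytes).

  after D0: wrote 3B at 0x0f = 1fc0df
  after D1: wrote 4B at 0x1a = 891fc0df
  after D2: wrote 2B at 0x1a = 1fc0
  after D3: wrote 7B at 0x17 = 1fc0df50e5891f
query mem[0x10]=0xc0, mem[0x1d]=0x1f, mem[0x11]=0xdf, mem[0x0d]=0xe5, mem[0x0f]=0x1f

MEM[0x10,0x1d,0x11,0x0d,0x0f] = c0 1f df e5 1f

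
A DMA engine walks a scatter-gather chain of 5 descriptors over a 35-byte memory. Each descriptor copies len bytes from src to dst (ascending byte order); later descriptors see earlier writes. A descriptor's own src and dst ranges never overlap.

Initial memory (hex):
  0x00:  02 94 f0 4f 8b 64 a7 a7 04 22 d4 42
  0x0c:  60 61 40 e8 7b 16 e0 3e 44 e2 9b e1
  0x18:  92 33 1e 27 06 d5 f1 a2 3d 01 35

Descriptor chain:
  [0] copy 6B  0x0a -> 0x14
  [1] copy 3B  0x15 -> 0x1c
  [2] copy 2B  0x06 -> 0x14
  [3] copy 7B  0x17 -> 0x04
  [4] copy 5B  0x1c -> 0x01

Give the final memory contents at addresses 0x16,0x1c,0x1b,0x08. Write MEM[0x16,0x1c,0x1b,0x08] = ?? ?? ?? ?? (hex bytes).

  after D0: wrote 6B at 0x14 = d442606140e8
  after D1: wrote 3B at 0x1c = 426061
  after D2: wrote 2B at 0x14 = a7a7
  after D3: wrote 7B at 0x04 = 6140e81e274260
  after D4: wrote 5B at 0x01 = 426061a23d
query mem[0x16]=0x60, mem[0x1c]=0x42, mem[0x1b]=0x27, mem[0x08]=0x27

MEM[0x16,0x1c,0x1b,0x08] = 60 42 27 27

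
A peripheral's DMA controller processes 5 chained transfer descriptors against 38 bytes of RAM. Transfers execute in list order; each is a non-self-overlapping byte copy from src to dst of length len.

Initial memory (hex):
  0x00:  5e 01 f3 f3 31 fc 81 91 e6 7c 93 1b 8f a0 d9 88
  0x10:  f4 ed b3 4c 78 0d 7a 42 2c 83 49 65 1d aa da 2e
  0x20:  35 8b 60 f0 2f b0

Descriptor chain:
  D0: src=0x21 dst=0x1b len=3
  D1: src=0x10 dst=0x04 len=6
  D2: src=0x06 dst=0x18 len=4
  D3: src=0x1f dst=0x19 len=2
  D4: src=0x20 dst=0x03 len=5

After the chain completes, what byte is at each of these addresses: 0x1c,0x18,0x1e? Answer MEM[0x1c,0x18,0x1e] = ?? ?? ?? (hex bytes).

MEM[0x1c,0x18,0x1e] = 60 b3 da

D0: mem[0x1b..0x1d] <- [8b 60 f0]
D1: mem[0x04..0x09] <- [f4 ed b3 4c 78 0d]
D2: mem[0x18..0x1b] <- [b3 4c 78 0d]
D3: mem[0x19..0x1a] <- [2e 35]
D4: mem[0x03..0x07] <- [35 8b 60 f0 2f]
query mem[0x1c]=0x60, mem[0x18]=0xb3, mem[0x1e]=0xda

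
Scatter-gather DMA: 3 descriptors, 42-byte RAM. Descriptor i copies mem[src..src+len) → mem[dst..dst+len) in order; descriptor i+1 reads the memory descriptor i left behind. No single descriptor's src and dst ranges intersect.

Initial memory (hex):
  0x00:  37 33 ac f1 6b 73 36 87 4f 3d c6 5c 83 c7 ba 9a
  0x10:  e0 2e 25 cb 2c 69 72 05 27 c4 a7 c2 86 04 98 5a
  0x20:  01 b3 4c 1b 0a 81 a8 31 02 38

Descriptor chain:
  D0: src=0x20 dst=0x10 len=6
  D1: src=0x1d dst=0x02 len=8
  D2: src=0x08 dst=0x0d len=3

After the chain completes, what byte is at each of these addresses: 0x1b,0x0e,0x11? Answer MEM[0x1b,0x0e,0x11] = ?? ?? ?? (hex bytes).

MEM[0x1b,0x0e,0x11] = c2 0a b3

[0] 0x20->0x10 len=6 : 01 b3 4c 1b 0a 81
[1] 0x1d->0x02 len=8 : 04 98 5a 01 b3 4c 1b 0a
[2] 0x08->0x0d len=3 : 1b 0a c6
query mem[0x1b]=0xc2, mem[0x0e]=0x0a, mem[0x11]=0xb3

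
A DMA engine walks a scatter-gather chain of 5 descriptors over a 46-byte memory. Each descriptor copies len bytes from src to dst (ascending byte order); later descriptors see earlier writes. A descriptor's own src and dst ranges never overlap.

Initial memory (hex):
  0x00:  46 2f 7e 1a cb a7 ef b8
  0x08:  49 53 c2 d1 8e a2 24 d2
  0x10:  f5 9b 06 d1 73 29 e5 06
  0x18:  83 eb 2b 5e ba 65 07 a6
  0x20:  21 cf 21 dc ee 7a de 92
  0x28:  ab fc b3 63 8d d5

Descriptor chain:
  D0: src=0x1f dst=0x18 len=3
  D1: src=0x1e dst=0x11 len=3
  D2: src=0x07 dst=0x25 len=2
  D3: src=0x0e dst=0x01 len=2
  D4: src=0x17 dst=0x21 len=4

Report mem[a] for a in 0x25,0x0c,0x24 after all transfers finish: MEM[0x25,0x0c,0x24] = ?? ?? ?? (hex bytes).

  after D0: wrote 3B at 0x18 = a621cf
  after D1: wrote 3B at 0x11 = 07a621
  after D2: wrote 2B at 0x25 = b849
  after D3: wrote 2B at 0x01 = 24d2
  after D4: wrote 4B at 0x21 = 06a621cf
query mem[0x25]=0xb8, mem[0x0c]=0x8e, mem[0x24]=0xcf

MEM[0x25,0x0c,0x24] = b8 8e cf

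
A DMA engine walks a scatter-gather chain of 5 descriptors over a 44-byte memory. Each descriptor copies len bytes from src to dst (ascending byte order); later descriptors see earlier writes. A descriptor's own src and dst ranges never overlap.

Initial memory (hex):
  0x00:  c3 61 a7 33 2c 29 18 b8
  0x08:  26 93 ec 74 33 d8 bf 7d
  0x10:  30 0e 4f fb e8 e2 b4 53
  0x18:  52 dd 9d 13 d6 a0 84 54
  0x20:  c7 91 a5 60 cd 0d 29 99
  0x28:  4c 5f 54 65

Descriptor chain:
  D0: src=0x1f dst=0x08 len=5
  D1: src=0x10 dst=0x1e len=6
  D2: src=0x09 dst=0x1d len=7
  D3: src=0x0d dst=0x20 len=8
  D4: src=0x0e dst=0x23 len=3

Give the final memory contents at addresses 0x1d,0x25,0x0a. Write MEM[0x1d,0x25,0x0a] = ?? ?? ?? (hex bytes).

[0] 0x1f->0x08 len=5 : 54 c7 91 a5 60
[1] 0x10->0x1e len=6 : 30 0e 4f fb e8 e2
[2] 0x09->0x1d len=7 : c7 91 a5 60 d8 bf 7d
[3] 0x0d->0x20 len=8 : d8 bf 7d 30 0e 4f fb e8
[4] 0x0e->0x23 len=3 : bf 7d 30
query mem[0x1d]=0xc7, mem[0x25]=0x30, mem[0x0a]=0x91

MEM[0x1d,0x25,0x0a] = c7 30 91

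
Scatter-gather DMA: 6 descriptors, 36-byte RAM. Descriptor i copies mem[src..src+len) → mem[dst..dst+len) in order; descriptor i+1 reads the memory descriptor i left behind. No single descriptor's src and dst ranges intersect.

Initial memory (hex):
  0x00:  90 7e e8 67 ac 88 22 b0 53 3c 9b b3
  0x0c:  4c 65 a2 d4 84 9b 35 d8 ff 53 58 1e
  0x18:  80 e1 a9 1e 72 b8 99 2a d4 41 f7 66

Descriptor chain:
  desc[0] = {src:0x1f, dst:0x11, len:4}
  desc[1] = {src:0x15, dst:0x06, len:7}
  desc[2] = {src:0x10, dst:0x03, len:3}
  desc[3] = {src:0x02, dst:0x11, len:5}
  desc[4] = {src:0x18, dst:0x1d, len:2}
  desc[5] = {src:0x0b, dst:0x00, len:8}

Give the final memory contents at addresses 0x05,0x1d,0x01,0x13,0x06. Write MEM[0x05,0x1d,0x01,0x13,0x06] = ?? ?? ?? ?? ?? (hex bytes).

MEM[0x05,0x1d,0x01,0x13,0x06] = 84 80 1e 2a e8

D0: mem[0x11..0x14] <- [2a d4 41 f7]
D1: mem[0x06..0x0c] <- [53 58 1e 80 e1 a9 1e]
D2: mem[0x03..0x05] <- [84 2a d4]
D3: mem[0x11..0x15] <- [e8 84 2a d4 53]
D4: mem[0x1d..0x1e] <- [80 e1]
D5: mem[0x00..0x07] <- [a9 1e 65 a2 d4 84 e8 84]
query mem[0x05]=0x84, mem[0x1d]=0x80, mem[0x01]=0x1e, mem[0x13]=0x2a, mem[0x06]=0xe8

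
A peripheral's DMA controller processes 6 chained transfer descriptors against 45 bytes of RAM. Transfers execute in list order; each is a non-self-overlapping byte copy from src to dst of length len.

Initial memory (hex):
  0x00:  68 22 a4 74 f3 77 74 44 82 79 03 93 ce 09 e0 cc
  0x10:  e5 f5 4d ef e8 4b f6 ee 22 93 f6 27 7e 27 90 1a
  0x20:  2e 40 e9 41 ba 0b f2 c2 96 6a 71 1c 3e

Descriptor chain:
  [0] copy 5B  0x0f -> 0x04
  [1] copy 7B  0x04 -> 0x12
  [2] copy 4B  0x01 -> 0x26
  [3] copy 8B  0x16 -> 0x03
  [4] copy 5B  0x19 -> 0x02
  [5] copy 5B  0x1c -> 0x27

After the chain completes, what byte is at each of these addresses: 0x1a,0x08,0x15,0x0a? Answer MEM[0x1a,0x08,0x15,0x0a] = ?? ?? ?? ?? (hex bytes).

  after D0: wrote 5B at 0x04 = cce5f54def
  after D1: wrote 7B at 0x12 = cce5f54def7903
  after D2: wrote 4B at 0x26 = 22a474cc
  after D3: wrote 8B at 0x03 = ef790393f6277e27
  after D4: wrote 5B at 0x02 = 93f6277e27
  after D5: wrote 5B at 0x27 = 7e27901a2e
query mem[0x1a]=0xf6, mem[0x08]=0x27, mem[0x15]=0x4d, mem[0x0a]=0x27

MEM[0x1a,0x08,0x15,0x0a] = f6 27 4d 27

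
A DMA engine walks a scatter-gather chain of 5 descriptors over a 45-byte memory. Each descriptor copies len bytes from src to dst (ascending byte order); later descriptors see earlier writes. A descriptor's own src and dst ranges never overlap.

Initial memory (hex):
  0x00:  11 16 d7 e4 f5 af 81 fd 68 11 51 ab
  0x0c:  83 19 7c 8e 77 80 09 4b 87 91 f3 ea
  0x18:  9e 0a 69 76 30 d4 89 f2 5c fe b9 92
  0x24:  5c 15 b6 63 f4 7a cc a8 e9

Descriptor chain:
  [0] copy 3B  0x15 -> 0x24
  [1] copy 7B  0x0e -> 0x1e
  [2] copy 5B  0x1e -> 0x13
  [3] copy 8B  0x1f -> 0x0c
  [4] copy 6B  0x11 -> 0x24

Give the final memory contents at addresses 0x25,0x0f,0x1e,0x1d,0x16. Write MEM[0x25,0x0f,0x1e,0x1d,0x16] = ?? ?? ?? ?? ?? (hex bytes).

[0] 0x15->0x24 len=3 : 91 f3 ea
[1] 0x0e->0x1e len=7 : 7c 8e 77 80 09 4b 87
[2] 0x1e->0x13 len=5 : 7c 8e 77 80 09
[3] 0x1f->0x0c len=8 : 8e 77 80 09 4b 87 f3 ea
[4] 0x11->0x24 len=6 : 87 f3 ea 8e 77 80
query mem[0x25]=0xf3, mem[0x0f]=0x09, mem[0x1e]=0x7c, mem[0x1d]=0xd4, mem[0x16]=0x80

MEM[0x25,0x0f,0x1e,0x1d,0x16] = f3 09 7c d4 80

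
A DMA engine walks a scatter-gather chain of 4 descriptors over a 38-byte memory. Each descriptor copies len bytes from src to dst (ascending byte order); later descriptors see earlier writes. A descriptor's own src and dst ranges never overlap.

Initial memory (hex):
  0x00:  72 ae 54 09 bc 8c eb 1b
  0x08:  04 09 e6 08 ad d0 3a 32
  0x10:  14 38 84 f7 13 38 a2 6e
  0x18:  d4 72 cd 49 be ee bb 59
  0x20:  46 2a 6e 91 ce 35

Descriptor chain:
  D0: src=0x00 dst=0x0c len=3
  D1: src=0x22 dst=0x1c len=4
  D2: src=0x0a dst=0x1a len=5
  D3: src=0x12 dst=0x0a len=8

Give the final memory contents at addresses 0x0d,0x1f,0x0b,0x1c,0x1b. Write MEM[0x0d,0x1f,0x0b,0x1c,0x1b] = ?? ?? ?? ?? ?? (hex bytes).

MEM[0x0d,0x1f,0x0b,0x1c,0x1b] = 38 35 f7 72 08

#0 dst[0x0c+3] := {0x72,0xae,0x54}
#1 dst[0x1c+4] := {0x6e,0x91,0xce,0x35}
#2 dst[0x1a+5] := {0xe6,0x08,0x72,0xae,0x54}
#3 dst[0x0a+8] := {0x84,0xf7,0x13,0x38,0xa2,0x6e,0xd4,0x72}
query mem[0x0d]=0x38, mem[0x1f]=0x35, mem[0x0b]=0xf7, mem[0x1c]=0x72, mem[0x1b]=0x08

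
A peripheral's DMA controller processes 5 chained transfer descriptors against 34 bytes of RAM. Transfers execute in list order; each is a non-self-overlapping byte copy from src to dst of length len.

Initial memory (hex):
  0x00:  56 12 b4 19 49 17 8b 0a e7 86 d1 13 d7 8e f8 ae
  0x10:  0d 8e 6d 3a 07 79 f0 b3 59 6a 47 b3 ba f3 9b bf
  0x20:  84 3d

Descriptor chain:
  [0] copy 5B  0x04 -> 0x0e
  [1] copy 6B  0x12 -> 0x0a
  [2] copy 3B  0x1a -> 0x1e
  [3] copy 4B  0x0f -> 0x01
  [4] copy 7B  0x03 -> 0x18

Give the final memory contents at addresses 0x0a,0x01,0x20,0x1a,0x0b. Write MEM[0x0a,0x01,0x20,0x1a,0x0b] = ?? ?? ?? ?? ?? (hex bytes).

MEM[0x0a,0x01,0x20,0x1a,0x0b] = e7 b3 ba 17 3a

#0 dst[0x0e+5] := {0x49,0x17,0x8b,0x0a,0xe7}
#1 dst[0x0a+6] := {0xe7,0x3a,0x07,0x79,0xf0,0xb3}
#2 dst[0x1e+3] := {0x47,0xb3,0xba}
#3 dst[0x01+4] := {0xb3,0x8b,0x0a,0xe7}
#4 dst[0x18+7] := {0x0a,0xe7,0x17,0x8b,0x0a,0xe7,0x86}
query mem[0x0a]=0xe7, mem[0x01]=0xb3, mem[0x20]=0xba, mem[0x1a]=0x17, mem[0x0b]=0x3a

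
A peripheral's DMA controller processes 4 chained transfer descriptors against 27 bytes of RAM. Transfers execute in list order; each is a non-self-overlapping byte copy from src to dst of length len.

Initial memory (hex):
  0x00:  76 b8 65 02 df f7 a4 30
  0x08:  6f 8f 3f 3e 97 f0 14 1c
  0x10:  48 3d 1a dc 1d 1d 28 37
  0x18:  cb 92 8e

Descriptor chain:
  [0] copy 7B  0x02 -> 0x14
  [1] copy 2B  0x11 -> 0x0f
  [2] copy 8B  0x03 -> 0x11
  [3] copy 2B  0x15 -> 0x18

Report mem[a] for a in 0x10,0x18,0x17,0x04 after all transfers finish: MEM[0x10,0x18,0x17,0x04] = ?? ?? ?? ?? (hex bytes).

[0] 0x02->0x14 len=7 : 65 02 df f7 a4 30 6f
[1] 0x11->0x0f len=2 : 3d 1a
[2] 0x03->0x11 len=8 : 02 df f7 a4 30 6f 8f 3f
[3] 0x15->0x18 len=2 : 30 6f
query mem[0x10]=0x1a, mem[0x18]=0x30, mem[0x17]=0x8f, mem[0x04]=0xdf

MEM[0x10,0x18,0x17,0x04] = 1a 30 8f df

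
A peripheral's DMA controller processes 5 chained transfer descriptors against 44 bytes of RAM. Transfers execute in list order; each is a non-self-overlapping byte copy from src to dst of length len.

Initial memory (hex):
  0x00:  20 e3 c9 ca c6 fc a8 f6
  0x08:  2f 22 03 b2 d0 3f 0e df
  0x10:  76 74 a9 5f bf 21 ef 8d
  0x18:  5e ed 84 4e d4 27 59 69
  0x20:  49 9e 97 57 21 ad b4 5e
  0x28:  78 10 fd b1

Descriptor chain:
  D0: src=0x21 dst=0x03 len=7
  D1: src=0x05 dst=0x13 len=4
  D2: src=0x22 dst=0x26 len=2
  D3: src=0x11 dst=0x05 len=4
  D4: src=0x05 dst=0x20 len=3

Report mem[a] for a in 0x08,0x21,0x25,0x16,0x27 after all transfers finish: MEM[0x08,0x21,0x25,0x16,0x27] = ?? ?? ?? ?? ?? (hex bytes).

  after D0: wrote 7B at 0x03 = 9e975721adb45e
  after D1: wrote 4B at 0x13 = 5721adb4
  after D2: wrote 2B at 0x26 = 9757
  after D3: wrote 4B at 0x05 = 74a95721
  after D4: wrote 3B at 0x20 = 74a957
query mem[0x08]=0x21, mem[0x21]=0xa9, mem[0x25]=0xad, mem[0x16]=0xb4, mem[0x27]=0x57

MEM[0x08,0x21,0x25,0x16,0x27] = 21 a9 ad b4 57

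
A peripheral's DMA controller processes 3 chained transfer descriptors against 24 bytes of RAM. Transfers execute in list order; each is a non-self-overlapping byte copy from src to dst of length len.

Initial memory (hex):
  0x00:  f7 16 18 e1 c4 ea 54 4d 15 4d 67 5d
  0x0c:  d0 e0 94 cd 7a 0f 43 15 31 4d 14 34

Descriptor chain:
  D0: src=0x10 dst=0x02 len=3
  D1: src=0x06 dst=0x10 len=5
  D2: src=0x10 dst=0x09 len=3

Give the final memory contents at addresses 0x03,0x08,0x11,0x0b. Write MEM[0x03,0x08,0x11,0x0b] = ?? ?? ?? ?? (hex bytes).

MEM[0x03,0x08,0x11,0x0b] = 0f 15 4d 15

[0] 0x10->0x02 len=3 : 7a 0f 43
[1] 0x06->0x10 len=5 : 54 4d 15 4d 67
[2] 0x10->0x09 len=3 : 54 4d 15
query mem[0x03]=0x0f, mem[0x08]=0x15, mem[0x11]=0x4d, mem[0x0b]=0x15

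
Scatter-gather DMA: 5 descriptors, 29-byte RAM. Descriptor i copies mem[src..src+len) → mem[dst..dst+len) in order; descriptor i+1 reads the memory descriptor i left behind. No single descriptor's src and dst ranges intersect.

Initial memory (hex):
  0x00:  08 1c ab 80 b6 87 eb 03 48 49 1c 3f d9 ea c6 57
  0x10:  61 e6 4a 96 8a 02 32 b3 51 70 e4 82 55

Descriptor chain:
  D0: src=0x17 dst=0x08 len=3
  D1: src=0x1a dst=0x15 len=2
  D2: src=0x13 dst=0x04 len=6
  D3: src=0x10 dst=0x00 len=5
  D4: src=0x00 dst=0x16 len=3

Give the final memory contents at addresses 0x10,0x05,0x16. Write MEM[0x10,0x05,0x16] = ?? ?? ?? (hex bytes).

MEM[0x10,0x05,0x16] = 61 8a 61

  after D0: wrote 3B at 0x08 = b35170
  after D1: wrote 2B at 0x15 = e482
  after D2: wrote 6B at 0x04 = 968ae482b351
  after D3: wrote 5B at 0x00 = 61e64a968a
  after D4: wrote 3B at 0x16 = 61e64a
query mem[0x10]=0x61, mem[0x05]=0x8a, mem[0x16]=0x61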